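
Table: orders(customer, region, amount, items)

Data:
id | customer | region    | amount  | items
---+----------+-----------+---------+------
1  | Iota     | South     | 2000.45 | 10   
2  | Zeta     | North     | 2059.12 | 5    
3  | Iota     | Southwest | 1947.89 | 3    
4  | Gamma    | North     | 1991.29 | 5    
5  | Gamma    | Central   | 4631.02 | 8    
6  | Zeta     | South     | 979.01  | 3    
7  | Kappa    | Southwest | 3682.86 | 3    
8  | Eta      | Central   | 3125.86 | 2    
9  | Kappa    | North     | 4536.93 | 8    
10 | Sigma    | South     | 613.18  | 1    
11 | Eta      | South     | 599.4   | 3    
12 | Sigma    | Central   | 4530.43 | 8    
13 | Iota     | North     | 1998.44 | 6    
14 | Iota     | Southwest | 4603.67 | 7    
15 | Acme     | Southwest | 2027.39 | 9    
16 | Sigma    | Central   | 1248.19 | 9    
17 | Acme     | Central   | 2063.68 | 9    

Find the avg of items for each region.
SELECT region, AVG(items) as result
FROM orders
GROUP BY region

Result:
  Central: 7.20
  North: 6.00
  South: 4.25
  Southwest: 5.50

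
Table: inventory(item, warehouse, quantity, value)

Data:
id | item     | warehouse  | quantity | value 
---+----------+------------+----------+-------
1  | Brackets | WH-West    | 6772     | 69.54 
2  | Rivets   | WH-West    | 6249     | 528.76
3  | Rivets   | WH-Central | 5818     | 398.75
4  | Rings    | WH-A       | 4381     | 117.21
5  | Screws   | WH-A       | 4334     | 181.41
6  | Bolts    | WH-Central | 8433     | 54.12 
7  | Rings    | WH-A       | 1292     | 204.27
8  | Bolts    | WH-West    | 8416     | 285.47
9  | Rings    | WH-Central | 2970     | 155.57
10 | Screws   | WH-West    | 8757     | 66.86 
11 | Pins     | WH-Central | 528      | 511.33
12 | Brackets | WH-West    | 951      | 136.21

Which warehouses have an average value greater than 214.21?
SELECT warehouse, AVG(value)
FROM inventory
GROUP BY warehouse
HAVING AVG(value) > 214.21

Result:
  WH-Central: avg=279.94
  WH-West: avg=217.37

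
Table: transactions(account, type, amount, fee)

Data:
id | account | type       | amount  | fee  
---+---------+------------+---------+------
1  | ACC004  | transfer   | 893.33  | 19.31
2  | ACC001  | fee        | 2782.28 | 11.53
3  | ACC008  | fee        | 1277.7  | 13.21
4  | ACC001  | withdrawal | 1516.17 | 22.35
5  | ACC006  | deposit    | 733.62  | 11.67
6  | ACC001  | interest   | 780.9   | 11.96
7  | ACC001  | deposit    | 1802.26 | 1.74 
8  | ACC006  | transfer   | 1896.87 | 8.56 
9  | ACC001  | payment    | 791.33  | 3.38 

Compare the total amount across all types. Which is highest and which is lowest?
SELECT type, SUM(amount)
FROM transactions
GROUP BY type
ORDER BY SUM(amount)

All groups:
  interest: 780.90
  payment: 791.33
  withdrawal: 1516.17
  deposit: 2535.88
  transfer: 2790.20
  fee: 4059.98

Highest: fee (4059.98)
Lowest: interest (780.90)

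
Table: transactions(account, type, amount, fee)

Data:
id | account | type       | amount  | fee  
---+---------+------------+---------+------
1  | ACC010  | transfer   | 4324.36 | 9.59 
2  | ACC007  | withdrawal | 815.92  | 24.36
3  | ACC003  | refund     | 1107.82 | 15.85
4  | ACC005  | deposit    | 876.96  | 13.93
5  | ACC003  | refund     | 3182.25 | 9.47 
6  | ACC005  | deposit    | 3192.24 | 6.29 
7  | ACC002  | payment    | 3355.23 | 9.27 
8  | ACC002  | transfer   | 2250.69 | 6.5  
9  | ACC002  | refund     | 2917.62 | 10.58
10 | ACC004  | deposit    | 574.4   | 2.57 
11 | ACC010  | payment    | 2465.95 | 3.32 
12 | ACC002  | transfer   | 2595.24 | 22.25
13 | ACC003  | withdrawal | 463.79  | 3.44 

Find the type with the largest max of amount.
SELECT type, MAX(amount) as val
FROM transactions
GROUP BY type
ORDER BY val DESC
LIMIT 1

Result: transfer with max(amount) = 4324.36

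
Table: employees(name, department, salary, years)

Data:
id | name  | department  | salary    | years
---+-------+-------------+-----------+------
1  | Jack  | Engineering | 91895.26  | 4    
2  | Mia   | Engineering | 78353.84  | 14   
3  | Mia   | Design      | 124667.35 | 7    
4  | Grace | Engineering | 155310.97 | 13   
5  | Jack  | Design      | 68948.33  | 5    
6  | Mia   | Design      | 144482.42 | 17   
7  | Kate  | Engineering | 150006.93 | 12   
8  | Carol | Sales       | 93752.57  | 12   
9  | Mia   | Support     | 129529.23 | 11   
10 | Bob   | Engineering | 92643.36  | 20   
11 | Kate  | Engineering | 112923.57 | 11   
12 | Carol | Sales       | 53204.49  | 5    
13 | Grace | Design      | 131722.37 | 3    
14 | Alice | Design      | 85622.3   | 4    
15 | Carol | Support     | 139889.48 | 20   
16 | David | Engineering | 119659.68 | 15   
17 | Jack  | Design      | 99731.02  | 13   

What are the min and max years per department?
SELECT department, MIN(years), MAX(years)
FROM employees
GROUP BY department

Result:
  Design: min=3, max=17
  Engineering: min=4, max=20
  Sales: min=5, max=12
  Support: min=11, max=20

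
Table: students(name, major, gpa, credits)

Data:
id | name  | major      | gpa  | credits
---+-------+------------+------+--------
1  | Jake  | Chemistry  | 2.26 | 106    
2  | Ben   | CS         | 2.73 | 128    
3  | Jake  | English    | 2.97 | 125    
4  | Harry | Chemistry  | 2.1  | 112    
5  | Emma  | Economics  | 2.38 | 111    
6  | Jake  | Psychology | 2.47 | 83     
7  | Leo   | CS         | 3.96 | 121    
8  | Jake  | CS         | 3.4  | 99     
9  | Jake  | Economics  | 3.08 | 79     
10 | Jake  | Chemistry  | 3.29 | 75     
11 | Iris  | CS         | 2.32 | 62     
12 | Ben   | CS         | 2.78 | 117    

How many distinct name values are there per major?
SELECT major, COUNT(DISTINCT name)
FROM students
GROUP BY major

Result:
  CS: 4 distinct
  Chemistry: 2 distinct
  Economics: 2 distinct
  English: 1 distinct
  Psychology: 1 distinct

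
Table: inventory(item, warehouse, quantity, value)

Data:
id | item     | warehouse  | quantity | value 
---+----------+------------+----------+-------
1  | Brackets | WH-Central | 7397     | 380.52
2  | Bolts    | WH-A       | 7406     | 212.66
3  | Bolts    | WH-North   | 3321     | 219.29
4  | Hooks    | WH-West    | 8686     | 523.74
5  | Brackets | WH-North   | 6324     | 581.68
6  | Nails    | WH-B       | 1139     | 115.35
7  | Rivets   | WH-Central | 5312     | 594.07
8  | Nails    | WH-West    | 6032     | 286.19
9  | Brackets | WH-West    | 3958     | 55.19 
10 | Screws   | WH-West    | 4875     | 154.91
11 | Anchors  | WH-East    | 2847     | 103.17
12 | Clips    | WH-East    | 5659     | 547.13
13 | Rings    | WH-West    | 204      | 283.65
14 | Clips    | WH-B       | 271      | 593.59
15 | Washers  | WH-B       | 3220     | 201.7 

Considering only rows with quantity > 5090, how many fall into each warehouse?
SELECT warehouse, COUNT(*)
FROM inventory
WHERE quantity > 5090
GROUP BY warehouse

Note: WHERE filters rows before grouping.

Result:
  WH-A: 1
  WH-Central: 2
  WH-East: 1
  WH-North: 1
  WH-West: 2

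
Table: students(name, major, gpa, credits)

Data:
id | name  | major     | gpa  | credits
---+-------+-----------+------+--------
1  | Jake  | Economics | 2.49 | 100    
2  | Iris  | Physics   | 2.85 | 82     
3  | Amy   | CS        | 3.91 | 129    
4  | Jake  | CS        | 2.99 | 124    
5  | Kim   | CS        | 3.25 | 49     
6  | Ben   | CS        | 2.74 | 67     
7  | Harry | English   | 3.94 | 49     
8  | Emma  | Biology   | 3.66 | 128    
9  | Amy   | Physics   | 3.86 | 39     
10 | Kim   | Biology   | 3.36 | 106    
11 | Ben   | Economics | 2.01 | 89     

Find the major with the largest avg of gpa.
SELECT major, AVG(gpa) as val
FROM students
GROUP BY major
ORDER BY val DESC
LIMIT 1

Result: English with avg(gpa) = 3.94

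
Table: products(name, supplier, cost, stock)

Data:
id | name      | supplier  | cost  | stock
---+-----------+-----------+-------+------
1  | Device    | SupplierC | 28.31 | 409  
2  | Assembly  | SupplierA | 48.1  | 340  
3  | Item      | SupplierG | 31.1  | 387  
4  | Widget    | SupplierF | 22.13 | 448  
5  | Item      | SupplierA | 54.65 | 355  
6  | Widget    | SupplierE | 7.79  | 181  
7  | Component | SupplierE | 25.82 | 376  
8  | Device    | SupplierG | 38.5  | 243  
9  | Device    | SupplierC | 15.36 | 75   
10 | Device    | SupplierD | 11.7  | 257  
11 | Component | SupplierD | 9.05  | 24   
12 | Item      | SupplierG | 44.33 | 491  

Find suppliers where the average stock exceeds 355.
SELECT supplier, AVG(stock)
FROM products
GROUP BY supplier
HAVING AVG(stock) > 355

Result:
  SupplierF: avg=448.00
  SupplierG: avg=373.67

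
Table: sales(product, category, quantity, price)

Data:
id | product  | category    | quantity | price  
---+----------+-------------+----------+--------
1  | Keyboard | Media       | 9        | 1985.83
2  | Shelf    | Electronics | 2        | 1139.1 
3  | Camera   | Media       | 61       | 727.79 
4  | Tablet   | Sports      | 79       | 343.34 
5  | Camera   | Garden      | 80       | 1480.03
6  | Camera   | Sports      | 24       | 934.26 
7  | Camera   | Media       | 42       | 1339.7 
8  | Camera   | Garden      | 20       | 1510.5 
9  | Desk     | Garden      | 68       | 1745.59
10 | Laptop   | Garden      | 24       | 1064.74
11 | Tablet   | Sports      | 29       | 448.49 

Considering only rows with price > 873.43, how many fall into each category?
SELECT category, COUNT(*)
FROM sales
WHERE price > 873.43
GROUP BY category

Note: WHERE filters rows before grouping.

Result:
  Electronics: 1
  Garden: 4
  Media: 2
  Sports: 1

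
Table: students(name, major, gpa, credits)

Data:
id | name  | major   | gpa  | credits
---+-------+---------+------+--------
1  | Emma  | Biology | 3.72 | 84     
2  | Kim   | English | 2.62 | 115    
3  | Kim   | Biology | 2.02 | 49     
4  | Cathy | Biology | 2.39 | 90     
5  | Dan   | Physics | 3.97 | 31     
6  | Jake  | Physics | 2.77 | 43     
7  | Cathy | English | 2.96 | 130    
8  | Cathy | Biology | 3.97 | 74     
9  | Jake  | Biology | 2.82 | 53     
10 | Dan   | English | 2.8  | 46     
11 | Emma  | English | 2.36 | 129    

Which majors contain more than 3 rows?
SELECT major, COUNT(*) as cnt
FROM students
GROUP BY major
HAVING COUNT(*) > 3

Result:
  Biology: 5
  English: 4

Note: HAVING filters groups after aggregation, WHERE filters rows before.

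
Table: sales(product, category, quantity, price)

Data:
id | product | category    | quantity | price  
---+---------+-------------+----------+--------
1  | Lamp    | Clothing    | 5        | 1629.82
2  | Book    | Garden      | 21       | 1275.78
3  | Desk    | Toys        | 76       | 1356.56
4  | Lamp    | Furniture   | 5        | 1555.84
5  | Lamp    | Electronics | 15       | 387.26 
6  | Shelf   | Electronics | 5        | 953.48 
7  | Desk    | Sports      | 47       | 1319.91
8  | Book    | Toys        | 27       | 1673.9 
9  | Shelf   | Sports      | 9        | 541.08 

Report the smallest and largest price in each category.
SELECT category, MIN(price), MAX(price)
FROM sales
GROUP BY category

Result:
  Clothing: min=1629.82, max=1629.82
  Electronics: min=387.26, max=953.48
  Furniture: min=1555.84, max=1555.84
  Garden: min=1275.78, max=1275.78
  Sports: min=541.08, max=1319.91
  Toys: min=1356.56, max=1673.90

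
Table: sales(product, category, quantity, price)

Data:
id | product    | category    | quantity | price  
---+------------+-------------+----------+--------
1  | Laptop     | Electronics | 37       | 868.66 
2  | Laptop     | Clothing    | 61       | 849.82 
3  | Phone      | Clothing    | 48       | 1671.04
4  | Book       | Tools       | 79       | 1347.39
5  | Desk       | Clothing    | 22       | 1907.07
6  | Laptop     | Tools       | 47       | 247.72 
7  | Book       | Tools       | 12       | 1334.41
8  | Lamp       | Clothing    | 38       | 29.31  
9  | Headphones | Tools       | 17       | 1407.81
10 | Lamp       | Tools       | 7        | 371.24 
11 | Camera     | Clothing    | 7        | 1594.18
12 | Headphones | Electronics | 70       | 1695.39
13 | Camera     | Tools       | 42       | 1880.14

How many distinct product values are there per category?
SELECT category, COUNT(DISTINCT product)
FROM sales
GROUP BY category

Result:
  Clothing: 5 distinct
  Electronics: 2 distinct
  Tools: 5 distinct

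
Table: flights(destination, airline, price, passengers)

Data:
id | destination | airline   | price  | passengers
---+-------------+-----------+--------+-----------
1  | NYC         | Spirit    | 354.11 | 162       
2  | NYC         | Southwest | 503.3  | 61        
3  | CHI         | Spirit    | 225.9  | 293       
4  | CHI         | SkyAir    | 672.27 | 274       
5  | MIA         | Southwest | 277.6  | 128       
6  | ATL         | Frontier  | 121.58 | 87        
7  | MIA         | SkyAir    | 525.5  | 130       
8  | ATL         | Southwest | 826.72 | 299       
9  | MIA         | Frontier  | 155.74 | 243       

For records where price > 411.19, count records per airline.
SELECT airline, COUNT(*)
FROM flights
WHERE price > 411.19
GROUP BY airline

Note: WHERE filters rows before grouping.

Result:
  SkyAir: 2
  Southwest: 2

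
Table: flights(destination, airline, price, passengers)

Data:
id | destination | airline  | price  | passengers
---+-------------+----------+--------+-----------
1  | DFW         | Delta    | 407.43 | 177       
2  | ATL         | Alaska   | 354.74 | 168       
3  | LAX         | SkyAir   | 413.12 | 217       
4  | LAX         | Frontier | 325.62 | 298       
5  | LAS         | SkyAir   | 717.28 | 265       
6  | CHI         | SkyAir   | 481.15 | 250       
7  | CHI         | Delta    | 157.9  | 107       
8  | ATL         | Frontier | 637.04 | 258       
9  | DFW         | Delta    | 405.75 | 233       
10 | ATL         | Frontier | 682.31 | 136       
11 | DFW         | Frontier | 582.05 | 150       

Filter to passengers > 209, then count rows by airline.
SELECT airline, COUNT(*)
FROM flights
WHERE passengers > 209
GROUP BY airline

Note: WHERE filters rows before grouping.

Result:
  Delta: 1
  Frontier: 2
  SkyAir: 3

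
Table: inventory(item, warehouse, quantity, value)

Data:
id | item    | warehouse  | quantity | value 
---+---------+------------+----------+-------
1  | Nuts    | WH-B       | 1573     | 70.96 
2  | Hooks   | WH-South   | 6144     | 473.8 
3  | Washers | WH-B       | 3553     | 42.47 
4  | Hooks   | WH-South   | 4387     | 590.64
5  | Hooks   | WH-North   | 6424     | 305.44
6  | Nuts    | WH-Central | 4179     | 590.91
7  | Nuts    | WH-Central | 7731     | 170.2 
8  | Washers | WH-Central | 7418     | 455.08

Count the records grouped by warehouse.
SELECT warehouse, COUNT(*) as count
FROM inventory
GROUP BY warehouse

Result:
  WH-B: 2
  WH-Central: 3
  WH-North: 1
  WH-South: 2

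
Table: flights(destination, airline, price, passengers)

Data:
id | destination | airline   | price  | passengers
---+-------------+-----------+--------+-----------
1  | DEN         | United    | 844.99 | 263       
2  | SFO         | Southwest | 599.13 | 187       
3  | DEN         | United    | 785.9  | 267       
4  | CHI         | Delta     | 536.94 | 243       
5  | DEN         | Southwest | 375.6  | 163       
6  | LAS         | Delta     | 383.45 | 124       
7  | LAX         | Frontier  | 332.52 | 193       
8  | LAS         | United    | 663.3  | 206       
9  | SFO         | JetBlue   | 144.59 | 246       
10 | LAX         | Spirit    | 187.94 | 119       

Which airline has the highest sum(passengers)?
SELECT airline, SUM(passengers) as val
FROM flights
GROUP BY airline
ORDER BY val DESC
LIMIT 1

Result: United with sum(passengers) = 736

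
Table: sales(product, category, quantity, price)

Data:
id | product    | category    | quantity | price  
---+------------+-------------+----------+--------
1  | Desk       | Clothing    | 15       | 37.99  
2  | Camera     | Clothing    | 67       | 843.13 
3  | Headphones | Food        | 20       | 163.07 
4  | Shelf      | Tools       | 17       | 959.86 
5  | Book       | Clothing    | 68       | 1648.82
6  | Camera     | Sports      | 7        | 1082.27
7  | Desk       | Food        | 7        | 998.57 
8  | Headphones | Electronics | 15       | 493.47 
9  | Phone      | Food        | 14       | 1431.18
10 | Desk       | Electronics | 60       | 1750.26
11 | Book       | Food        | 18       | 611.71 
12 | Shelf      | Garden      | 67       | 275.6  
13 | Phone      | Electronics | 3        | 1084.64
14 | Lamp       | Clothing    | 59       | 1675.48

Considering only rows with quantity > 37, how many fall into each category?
SELECT category, COUNT(*)
FROM sales
WHERE quantity > 37
GROUP BY category

Note: WHERE filters rows before grouping.

Result:
  Clothing: 3
  Electronics: 1
  Garden: 1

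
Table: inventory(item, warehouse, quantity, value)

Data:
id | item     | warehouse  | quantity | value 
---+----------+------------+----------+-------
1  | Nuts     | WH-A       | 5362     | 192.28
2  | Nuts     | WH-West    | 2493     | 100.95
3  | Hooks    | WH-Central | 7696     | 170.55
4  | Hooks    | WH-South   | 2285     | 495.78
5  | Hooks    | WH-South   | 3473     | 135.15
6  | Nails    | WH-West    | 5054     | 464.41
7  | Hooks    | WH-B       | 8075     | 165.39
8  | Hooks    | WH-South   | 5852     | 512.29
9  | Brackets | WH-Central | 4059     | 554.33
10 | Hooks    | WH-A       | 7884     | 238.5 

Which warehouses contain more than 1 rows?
SELECT warehouse, COUNT(*) as cnt
FROM inventory
GROUP BY warehouse
HAVING COUNT(*) > 1

Result:
  WH-A: 2
  WH-Central: 2
  WH-South: 3
  WH-West: 2

Note: HAVING filters groups after aggregation, WHERE filters rows before.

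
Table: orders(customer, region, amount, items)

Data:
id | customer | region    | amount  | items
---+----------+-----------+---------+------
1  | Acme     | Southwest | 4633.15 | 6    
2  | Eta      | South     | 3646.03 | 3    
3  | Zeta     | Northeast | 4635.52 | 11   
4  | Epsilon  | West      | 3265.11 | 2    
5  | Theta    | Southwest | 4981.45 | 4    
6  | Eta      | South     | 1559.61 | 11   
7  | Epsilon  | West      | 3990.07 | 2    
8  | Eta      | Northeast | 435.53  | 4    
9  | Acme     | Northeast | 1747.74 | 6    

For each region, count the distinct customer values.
SELECT region, COUNT(DISTINCT customer)
FROM orders
GROUP BY region

Result:
  Northeast: 3 distinct
  South: 1 distinct
  Southwest: 2 distinct
  West: 1 distinct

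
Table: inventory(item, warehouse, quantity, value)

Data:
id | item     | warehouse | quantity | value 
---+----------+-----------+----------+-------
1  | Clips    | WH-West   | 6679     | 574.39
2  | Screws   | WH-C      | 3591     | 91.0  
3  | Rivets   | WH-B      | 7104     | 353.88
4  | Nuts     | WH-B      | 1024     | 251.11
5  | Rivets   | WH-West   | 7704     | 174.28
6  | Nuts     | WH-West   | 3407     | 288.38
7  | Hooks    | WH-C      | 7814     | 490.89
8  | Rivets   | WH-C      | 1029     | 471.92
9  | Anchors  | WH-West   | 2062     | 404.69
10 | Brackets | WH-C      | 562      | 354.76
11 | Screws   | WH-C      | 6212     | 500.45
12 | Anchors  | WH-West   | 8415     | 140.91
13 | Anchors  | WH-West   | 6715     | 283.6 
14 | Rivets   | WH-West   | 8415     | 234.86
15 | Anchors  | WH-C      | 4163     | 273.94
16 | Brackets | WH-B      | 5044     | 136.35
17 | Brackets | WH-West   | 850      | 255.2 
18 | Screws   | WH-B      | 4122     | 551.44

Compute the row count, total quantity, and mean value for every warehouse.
SELECT warehouse,
       COUNT(*) as cnt,
       SUM(quantity) as total_quantity,
       AVG(value) as avg_value
FROM inventory
GROUP BY warehouse

Result:
  WH-B: 4 records, 17294 total quantity, 323.20 avg value
  WH-C: 6 records, 23371 total quantity, 363.83 avg value
  WH-West: 8 records, 44247 total quantity, 294.54 avg value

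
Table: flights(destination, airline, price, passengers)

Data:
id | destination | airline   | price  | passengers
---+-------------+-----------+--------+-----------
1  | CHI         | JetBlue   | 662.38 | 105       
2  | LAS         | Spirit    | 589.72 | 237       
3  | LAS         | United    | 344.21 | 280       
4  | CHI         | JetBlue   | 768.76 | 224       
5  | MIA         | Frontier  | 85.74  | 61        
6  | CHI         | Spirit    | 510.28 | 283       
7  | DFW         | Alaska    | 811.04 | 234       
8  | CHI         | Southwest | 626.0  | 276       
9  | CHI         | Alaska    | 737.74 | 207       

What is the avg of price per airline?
SELECT airline, AVG(price) as result
FROM flights
GROUP BY airline

Result:
  Alaska: 774.39
  Frontier: 85.74
  JetBlue: 715.57
  Southwest: 626.00
  Spirit: 550.00
  United: 344.21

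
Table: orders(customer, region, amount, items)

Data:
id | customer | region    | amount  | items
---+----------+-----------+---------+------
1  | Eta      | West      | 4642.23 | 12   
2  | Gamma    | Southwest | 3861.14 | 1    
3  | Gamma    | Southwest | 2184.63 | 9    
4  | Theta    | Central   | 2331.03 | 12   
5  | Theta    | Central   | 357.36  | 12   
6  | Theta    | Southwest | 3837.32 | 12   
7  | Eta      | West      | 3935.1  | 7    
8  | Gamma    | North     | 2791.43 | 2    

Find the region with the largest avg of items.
SELECT region, AVG(items) as val
FROM orders
GROUP BY region
ORDER BY val DESC
LIMIT 1

Result: Central with avg(items) = 12.00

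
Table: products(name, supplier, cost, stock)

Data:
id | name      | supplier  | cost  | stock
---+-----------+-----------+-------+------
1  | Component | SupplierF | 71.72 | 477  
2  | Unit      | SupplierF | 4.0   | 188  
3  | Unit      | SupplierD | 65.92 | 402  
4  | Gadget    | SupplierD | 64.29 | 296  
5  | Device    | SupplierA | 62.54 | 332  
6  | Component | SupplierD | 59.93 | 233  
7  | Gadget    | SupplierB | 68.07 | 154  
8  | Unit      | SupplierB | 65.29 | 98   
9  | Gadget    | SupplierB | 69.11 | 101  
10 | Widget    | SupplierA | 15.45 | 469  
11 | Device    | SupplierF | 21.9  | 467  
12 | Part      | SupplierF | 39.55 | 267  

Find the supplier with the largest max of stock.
SELECT supplier, MAX(stock) as val
FROM products
GROUP BY supplier
ORDER BY val DESC
LIMIT 1

Result: SupplierF with max(stock) = 477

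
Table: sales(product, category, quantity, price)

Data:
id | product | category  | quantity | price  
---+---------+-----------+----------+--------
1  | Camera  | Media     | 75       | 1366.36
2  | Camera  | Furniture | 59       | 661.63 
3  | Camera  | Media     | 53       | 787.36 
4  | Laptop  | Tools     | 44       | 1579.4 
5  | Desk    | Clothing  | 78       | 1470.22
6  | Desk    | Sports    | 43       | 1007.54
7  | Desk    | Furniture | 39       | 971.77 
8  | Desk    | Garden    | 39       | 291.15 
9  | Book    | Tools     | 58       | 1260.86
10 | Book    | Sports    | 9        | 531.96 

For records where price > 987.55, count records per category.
SELECT category, COUNT(*)
FROM sales
WHERE price > 987.55
GROUP BY category

Note: WHERE filters rows before grouping.

Result:
  Clothing: 1
  Media: 1
  Sports: 1
  Tools: 2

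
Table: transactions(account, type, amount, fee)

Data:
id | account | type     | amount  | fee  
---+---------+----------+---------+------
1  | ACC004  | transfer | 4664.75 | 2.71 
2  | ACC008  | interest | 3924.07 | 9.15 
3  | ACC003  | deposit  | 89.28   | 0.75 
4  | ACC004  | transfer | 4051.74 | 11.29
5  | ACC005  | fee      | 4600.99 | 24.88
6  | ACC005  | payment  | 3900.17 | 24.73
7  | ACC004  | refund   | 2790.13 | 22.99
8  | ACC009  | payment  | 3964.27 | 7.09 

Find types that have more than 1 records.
SELECT type, COUNT(*) as cnt
FROM transactions
GROUP BY type
HAVING COUNT(*) > 1

Result:
  payment: 2
  transfer: 2

Note: HAVING filters groups after aggregation, WHERE filters rows before.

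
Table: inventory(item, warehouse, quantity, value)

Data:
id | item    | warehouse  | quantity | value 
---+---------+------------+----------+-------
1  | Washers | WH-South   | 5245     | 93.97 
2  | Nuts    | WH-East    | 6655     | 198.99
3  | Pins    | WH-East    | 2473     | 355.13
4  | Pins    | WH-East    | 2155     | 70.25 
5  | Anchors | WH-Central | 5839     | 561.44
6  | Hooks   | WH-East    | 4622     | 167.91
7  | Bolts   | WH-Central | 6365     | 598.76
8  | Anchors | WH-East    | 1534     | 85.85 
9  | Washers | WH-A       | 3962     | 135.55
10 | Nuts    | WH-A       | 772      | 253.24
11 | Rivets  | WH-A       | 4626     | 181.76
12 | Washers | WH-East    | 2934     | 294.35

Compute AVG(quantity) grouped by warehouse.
SELECT warehouse, AVG(quantity) as result
FROM inventory
GROUP BY warehouse

Result:
  WH-A: 3120.00
  WH-Central: 6102.00
  WH-East: 3395.50
  WH-South: 5245.00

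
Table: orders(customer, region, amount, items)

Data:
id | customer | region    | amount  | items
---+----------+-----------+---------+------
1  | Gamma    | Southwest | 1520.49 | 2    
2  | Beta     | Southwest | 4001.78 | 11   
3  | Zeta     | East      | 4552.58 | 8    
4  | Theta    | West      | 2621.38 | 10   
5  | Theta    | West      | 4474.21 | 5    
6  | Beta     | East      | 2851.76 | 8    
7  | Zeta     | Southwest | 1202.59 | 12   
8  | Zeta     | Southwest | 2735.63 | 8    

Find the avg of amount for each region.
SELECT region, AVG(amount) as result
FROM orders
GROUP BY region

Result:
  East: 3702.17
  Southwest: 2365.12
  West: 3547.80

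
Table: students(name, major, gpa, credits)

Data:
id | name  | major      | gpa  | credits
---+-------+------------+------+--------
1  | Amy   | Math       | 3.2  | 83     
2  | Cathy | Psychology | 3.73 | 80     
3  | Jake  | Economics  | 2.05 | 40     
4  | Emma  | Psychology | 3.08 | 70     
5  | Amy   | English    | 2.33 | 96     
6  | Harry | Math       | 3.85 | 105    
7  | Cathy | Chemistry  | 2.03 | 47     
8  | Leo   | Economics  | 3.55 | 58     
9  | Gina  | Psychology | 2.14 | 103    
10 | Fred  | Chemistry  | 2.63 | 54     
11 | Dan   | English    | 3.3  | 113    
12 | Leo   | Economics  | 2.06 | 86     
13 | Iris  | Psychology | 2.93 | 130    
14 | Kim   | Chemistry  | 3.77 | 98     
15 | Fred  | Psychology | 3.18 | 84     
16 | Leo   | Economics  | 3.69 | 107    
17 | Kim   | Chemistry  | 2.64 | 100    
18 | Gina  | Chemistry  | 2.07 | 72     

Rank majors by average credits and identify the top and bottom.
SELECT major, AVG(credits)
FROM students
GROUP BY major
ORDER BY AVG(credits)

All groups:
  Economics: 72.75
  Chemistry: 74.20
  Psychology: 93.40
  Math: 94.00
  English: 104.50

Highest: English (104.50)
Lowest: Economics (72.75)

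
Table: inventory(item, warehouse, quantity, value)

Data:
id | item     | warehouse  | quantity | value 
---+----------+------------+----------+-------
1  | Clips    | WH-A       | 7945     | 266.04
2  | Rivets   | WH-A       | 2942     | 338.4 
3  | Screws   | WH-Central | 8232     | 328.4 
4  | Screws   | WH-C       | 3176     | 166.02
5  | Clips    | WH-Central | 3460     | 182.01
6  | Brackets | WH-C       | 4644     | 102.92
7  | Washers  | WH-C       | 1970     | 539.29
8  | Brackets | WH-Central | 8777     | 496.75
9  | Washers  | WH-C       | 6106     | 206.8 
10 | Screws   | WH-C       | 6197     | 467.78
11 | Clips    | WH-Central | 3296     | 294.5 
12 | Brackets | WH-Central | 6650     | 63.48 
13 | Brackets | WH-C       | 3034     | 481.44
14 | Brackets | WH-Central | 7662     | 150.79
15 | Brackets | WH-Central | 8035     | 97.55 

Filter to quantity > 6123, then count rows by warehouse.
SELECT warehouse, COUNT(*)
FROM inventory
WHERE quantity > 6123
GROUP BY warehouse

Note: WHERE filters rows before grouping.

Result:
  WH-A: 1
  WH-C: 1
  WH-Central: 5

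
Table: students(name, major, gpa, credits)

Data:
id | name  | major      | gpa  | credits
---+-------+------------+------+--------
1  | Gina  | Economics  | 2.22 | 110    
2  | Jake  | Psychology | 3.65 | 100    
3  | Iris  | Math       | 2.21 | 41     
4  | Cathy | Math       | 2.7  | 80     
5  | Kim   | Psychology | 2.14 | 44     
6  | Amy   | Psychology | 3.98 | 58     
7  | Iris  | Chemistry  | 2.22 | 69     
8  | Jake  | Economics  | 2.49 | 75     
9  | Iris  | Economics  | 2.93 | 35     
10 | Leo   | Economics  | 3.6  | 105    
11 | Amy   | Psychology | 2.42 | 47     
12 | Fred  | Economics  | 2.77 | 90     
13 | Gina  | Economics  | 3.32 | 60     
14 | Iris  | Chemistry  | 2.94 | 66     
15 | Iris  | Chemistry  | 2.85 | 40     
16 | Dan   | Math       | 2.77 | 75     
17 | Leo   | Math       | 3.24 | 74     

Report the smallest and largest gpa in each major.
SELECT major, MIN(gpa), MAX(gpa)
FROM students
GROUP BY major

Result:
  Chemistry: min=2.22, max=2.94
  Economics: min=2.22, max=3.60
  Math: min=2.21, max=3.24
  Psychology: min=2.14, max=3.98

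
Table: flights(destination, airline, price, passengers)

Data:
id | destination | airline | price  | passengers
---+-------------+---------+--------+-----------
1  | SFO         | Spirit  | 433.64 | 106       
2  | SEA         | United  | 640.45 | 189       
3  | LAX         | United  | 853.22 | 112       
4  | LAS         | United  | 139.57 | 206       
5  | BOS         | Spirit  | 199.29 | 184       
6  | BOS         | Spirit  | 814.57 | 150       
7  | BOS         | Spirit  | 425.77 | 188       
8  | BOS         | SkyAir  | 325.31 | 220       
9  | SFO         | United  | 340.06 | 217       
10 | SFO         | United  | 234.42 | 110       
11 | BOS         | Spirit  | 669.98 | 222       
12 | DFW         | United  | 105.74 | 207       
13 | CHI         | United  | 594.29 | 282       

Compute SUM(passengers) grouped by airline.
SELECT airline, SUM(passengers) as result
FROM flights
GROUP BY airline

Result:
  SkyAir: 220
  Spirit: 850
  United: 1323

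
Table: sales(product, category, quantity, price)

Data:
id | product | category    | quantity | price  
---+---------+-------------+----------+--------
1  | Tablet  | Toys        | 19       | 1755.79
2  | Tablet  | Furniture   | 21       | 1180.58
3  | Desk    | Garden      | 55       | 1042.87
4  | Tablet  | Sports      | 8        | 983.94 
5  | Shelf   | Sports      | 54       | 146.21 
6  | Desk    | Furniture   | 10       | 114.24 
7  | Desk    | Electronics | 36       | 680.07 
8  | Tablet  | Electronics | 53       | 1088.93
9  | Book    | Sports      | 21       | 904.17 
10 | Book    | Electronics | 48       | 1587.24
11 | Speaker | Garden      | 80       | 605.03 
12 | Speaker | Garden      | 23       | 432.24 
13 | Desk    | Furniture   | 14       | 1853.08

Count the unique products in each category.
SELECT category, COUNT(DISTINCT product)
FROM sales
GROUP BY category

Result:
  Electronics: 3 distinct
  Furniture: 2 distinct
  Garden: 2 distinct
  Sports: 3 distinct
  Toys: 1 distinct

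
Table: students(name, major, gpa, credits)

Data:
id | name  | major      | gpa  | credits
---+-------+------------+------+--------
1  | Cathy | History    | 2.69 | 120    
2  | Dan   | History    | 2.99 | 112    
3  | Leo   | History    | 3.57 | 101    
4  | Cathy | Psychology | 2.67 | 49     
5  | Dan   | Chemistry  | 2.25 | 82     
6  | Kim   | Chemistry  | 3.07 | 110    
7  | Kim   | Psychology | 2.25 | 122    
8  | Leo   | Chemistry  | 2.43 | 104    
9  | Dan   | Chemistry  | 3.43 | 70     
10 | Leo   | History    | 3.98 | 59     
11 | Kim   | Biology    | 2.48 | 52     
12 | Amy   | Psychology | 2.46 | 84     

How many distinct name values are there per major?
SELECT major, COUNT(DISTINCT name)
FROM students
GROUP BY major

Result:
  Biology: 1 distinct
  Chemistry: 3 distinct
  History: 3 distinct
  Psychology: 3 distinct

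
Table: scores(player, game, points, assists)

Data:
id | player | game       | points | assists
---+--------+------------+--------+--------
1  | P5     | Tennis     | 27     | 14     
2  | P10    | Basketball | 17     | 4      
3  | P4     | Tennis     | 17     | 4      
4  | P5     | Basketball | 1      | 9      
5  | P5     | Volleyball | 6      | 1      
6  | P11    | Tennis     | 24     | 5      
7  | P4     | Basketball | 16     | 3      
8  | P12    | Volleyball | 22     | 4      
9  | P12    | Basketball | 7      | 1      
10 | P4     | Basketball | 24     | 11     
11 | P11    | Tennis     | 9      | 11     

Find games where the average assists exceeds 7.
SELECT game, AVG(assists)
FROM scores
GROUP BY game
HAVING AVG(assists) > 7

Result:
  Tennis: avg=8.50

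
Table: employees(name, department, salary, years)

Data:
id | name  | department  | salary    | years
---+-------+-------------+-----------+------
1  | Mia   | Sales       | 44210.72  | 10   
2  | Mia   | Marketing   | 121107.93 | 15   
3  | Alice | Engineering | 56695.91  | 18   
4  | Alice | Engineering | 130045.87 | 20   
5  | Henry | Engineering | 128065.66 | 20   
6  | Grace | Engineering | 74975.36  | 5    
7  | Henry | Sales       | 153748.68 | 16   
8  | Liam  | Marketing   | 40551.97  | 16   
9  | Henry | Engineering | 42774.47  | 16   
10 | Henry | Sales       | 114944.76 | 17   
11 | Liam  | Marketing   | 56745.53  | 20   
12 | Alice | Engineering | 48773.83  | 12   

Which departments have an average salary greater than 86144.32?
SELECT department, AVG(salary)
FROM employees
GROUP BY department
HAVING AVG(salary) > 86144.32

Result:
  Sales: avg=104301.39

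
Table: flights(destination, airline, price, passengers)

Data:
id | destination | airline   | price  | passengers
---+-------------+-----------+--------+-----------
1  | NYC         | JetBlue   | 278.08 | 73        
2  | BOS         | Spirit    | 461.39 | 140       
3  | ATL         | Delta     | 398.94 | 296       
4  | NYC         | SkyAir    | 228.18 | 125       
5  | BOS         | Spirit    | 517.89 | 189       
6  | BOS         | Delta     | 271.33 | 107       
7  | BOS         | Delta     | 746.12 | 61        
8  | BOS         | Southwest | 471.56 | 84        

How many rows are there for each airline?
SELECT airline, COUNT(*) as count
FROM flights
GROUP BY airline

Result:
  Delta: 3
  JetBlue: 1
  SkyAir: 1
  Southwest: 1
  Spirit: 2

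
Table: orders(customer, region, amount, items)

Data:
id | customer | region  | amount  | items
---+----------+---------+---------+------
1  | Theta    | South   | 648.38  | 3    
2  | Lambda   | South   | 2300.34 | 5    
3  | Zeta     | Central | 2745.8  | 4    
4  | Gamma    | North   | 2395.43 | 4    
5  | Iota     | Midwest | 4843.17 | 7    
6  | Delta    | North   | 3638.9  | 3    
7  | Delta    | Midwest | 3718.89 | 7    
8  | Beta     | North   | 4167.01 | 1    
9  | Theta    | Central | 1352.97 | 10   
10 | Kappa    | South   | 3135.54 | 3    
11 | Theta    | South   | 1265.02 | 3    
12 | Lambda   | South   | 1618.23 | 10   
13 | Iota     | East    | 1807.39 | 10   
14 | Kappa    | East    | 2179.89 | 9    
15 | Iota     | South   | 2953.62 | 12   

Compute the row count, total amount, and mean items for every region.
SELECT region,
       COUNT(*) as cnt,
       SUM(amount) as total_amount,
       AVG(items) as avg_items
FROM orders
GROUP BY region

Result:
  Central: 2 records, 4098.77 total amount, 7.00 avg items
  East: 2 records, 3987.28 total amount, 9.50 avg items
  Midwest: 2 records, 8562.06 total amount, 7.00 avg items
  North: 3 records, 10201.34 total amount, 2.67 avg items
  South: 6 records, 11921.13 total amount, 6.00 avg items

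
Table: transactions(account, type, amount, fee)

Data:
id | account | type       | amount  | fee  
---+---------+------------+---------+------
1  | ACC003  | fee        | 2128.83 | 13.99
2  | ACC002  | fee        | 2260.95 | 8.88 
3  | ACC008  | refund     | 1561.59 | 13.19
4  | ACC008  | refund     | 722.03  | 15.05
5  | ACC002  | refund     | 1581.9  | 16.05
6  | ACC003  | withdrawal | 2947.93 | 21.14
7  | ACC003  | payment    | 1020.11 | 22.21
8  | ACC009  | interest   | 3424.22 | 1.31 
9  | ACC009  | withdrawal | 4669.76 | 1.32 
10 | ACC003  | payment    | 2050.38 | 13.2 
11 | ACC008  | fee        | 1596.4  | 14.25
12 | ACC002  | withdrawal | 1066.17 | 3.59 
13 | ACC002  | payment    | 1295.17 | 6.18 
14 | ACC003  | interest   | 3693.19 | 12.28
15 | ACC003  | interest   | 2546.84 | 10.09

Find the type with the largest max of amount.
SELECT type, MAX(amount) as val
FROM transactions
GROUP BY type
ORDER BY val DESC
LIMIT 1

Result: withdrawal with max(amount) = 4669.76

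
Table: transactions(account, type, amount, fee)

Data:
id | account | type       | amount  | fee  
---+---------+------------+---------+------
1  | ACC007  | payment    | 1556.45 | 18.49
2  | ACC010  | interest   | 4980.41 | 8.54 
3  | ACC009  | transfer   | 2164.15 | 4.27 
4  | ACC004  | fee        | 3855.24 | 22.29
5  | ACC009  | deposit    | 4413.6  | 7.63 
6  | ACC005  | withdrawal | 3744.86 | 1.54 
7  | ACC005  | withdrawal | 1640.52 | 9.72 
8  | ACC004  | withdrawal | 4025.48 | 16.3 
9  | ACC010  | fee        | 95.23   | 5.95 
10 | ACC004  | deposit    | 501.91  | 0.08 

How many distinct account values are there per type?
SELECT type, COUNT(DISTINCT account)
FROM transactions
GROUP BY type

Result:
  deposit: 2 distinct
  fee: 2 distinct
  interest: 1 distinct
  payment: 1 distinct
  transfer: 1 distinct
  withdrawal: 2 distinct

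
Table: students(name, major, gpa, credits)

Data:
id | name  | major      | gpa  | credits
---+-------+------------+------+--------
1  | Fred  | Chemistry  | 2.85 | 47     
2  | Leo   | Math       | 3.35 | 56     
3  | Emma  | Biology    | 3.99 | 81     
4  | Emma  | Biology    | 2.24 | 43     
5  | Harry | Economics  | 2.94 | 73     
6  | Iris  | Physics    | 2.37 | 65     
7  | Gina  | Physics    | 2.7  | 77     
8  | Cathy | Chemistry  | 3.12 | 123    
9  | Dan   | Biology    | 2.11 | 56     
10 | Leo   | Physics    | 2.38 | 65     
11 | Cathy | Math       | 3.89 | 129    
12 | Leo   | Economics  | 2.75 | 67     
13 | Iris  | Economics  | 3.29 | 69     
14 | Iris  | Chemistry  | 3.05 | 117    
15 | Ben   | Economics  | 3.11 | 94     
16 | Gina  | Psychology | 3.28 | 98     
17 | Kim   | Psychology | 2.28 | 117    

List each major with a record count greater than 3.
SELECT major, COUNT(*) as cnt
FROM students
GROUP BY major
HAVING COUNT(*) > 3

Result:
  Economics: 4

Note: HAVING filters groups after aggregation, WHERE filters rows before.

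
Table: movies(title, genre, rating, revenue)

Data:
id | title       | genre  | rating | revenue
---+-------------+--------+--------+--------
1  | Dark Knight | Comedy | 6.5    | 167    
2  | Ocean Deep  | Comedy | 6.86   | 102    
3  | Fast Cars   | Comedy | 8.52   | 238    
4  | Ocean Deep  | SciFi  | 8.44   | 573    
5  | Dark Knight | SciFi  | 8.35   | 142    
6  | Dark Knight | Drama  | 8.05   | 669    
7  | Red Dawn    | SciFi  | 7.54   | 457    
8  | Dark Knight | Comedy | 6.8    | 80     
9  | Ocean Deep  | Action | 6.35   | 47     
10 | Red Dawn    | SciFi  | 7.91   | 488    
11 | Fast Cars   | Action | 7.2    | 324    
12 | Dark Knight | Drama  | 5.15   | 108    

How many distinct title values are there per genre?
SELECT genre, COUNT(DISTINCT title)
FROM movies
GROUP BY genre

Result:
  Action: 2 distinct
  Comedy: 3 distinct
  Drama: 1 distinct
  SciFi: 3 distinct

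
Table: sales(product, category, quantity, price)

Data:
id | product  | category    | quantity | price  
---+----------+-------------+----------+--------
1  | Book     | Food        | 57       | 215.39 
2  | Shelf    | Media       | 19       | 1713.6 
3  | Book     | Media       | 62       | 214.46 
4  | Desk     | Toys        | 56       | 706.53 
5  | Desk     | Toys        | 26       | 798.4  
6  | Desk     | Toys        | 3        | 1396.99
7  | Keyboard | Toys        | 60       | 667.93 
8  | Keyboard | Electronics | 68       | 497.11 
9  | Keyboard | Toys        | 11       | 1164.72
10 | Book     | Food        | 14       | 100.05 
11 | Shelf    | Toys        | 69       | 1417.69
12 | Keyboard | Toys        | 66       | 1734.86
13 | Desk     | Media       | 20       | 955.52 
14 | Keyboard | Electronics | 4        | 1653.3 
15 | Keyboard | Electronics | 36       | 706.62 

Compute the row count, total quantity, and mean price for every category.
SELECT category,
       COUNT(*) as cnt,
       SUM(quantity) as total_quantity,
       AVG(price) as avg_price
FROM sales
GROUP BY category

Result:
  Electronics: 3 records, 108 total quantity, 952.34 avg price
  Food: 2 records, 71 total quantity, 157.72 avg price
  Media: 3 records, 101 total quantity, 961.19 avg price
  Toys: 7 records, 291 total quantity, 1126.73 avg price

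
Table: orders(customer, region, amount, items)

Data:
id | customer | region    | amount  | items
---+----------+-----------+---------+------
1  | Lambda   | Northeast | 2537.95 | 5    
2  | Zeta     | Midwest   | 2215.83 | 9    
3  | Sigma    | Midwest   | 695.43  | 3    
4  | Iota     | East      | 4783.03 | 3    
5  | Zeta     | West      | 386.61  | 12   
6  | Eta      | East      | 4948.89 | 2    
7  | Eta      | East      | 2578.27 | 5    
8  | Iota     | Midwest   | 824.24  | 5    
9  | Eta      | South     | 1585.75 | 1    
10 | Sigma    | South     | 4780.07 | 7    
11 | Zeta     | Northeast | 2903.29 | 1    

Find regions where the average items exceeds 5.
SELECT region, AVG(items)
FROM orders
GROUP BY region
HAVING AVG(items) > 5

Result:
  Midwest: avg=5.67
  West: avg=12.00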